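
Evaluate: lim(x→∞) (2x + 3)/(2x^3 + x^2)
This is an ∞/∞ indeterminate form.

Apply L'Hôpital's rule: differentiate numerator and denominator separately.
  f(x) = 2·x + 3   ⇒   f'(x) = 2
  g(x) = 2·x^3 + x^2   ⇒   g'(x) = 6·x^2 + 2·x
  lim(x→∞) f'(x)/g'(x) = lim(x→∞) (2)/(6·x^2 + 2·x)
  = 0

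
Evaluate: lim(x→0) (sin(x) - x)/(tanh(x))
This is a 0/0 indeterminate form.

Apply L'Hôpital's rule: differentiate numerator and denominator separately.
  f(x) = -x + sin(x)   ⇒   f'(x) = cos(x) - 1
  g(x) = tanh(x)   ⇒   g'(x) = 1 - tanh(x)^2
  lim(x→0) f'(x)/g'(x) = lim(x→0) (cos(x) - 1)/(1 - tanh(x)^2)
  = 0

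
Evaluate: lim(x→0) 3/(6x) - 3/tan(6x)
This is an ∞-∞ indeterminate form.

Combine fractions or rationalize to convert ∞-∞ to 0/0 form:
  lim(x→0) 3/(6x) - 3/tan(6x) = 0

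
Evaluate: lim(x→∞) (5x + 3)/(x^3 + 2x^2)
This is an ∞/∞ indeterminate form.

Apply L'Hôpital's rule: differentiate numerator and denominator separately.
  f(x) = 5·x + 3   ⇒   f'(x) = 5
  g(x) = x^3 + 2·x^2   ⇒   g'(x) = 3·x^2 + 4·x
  lim(x→∞) f'(x)/g'(x) = lim(x→∞) (5)/(3·x^2 + 4·x)
  = 0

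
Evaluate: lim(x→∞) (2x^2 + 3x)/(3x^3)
This is an ∞/∞ indeterminate form.

Apply L'Hôpital's rule: differentiate numerator and denominator separately.
  f(x) = 2·x^2 + 3·x   ⇒   f'(x) = 4·x + 3
  g(x) = 3·x^3   ⇒   g'(x) = 9·x^2
  lim(x→∞) f'(x)/g'(x) = lim(x→∞) (4·x + 3)/(9·x^2)
  = 0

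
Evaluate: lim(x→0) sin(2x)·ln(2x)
This is a 0·∞ indeterminate form.

Rewrite 0·∞ as a quotient (0/0 or ∞/∞ form), then apply L'Hôpital's rule:
  lim(x→0) sin(2x)·ln(2x) = 0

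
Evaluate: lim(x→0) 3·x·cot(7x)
This is a 0·∞ indeterminate form.

Rewrite 0·∞ as a quotient (0/0 or ∞/∞ form), then apply L'Hôpital's rule:
  lim(x→0) 3·x·cot(7x) = 3/7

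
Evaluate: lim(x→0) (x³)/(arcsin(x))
This is a 0/0 indeterminate form.

Apply L'Hôpital's rule: differentiate numerator and denominator separately.
  f(x) = x^3   ⇒   f'(x) = 3·x^2
  g(x) = asin(x)   ⇒   g'(x) = 1/sqrt(1 - x^2)
  lim(x→0) f'(x)/g'(x) = lim(x→0) (3·x^2)/(1/sqrt(1 - x^2))
  = 0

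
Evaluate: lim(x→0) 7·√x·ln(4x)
This is a 0·∞ indeterminate form.

Rewrite 0·∞ as a quotient (0/0 or ∞/∞ form), then apply L'Hôpital's rule:
  lim(x→0) 7·√x·ln(4x) = 0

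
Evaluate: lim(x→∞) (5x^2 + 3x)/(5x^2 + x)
This is an ∞/∞ indeterminate form.

Apply L'Hôpital's rule: differentiate numerator and denominator separately.
  f(x) = 5·x^2 + 3·x   ⇒   f'(x) = 10·x + 3
  g(x) = 5·x^2 + x   ⇒   g'(x) = 10·x + 1
  lim(x→∞) f'(x)/g'(x) = lim(x→∞) (10·x + 3)/(10·x + 1)
  = 1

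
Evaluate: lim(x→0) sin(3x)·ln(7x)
This is a 0·∞ indeterminate form.

Rewrite 0·∞ as a quotient (0/0 or ∞/∞ form), then apply L'Hôpital's rule:
  lim(x→0) sin(3x)·ln(7x) = 0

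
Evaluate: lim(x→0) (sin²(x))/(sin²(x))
This is a 0/0 indeterminate form.

Apply L'Hôpital's rule: differentiate numerator and denominator separately.
  f(x) = sin(x)^2   ⇒   f'(x) = 2·sin(x)·cos(x)
  g(x) = sin(x)^2   ⇒   g'(x) = 2·sin(x)·cos(x)
  lim(x→0) f'(x)/g'(x) = lim(x→0) (2·sin(x)·cos(x))/(2·sin(x)·cos(x))
  = 1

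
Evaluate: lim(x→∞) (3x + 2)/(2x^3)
This is an ∞/∞ indeterminate form.

Apply L'Hôpital's rule: differentiate numerator and denominator separately.
  f(x) = 3·x + 2   ⇒   f'(x) = 3
  g(x) = 2·x^3   ⇒   g'(x) = 6·x^2
  lim(x→∞) f'(x)/g'(x) = lim(x→∞) (3)/(6·x^2)
  = 0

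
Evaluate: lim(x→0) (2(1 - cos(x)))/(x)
This is a 0/0 indeterminate form.

Apply L'Hôpital's rule: differentiate numerator and denominator separately.
  f(x) = 2 - 2·cos(x)   ⇒   f'(x) = 2·sin(x)
  g(x) = x   ⇒   g'(x) = 1
  lim(x→0) f'(x)/g'(x) = lim(x→0) (2·sin(x))/(1)
  = 0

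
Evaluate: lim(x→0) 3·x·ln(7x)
This is a 0·∞ indeterminate form.

Rewrite 0·∞ as a quotient (0/0 or ∞/∞ form), then apply L'Hôpital's rule:
  lim(x→0) 3·x·ln(7x) = 0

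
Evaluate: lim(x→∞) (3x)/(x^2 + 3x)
This is an ∞/∞ indeterminate form.

Apply L'Hôpital's rule: differentiate numerator and denominator separately.
  f(x) = 3·x   ⇒   f'(x) = 3
  g(x) = x^2 + 3·x   ⇒   g'(x) = 2·x + 3
  lim(x→∞) f'(x)/g'(x) = lim(x→∞) (3)/(2·x + 3)
  = 0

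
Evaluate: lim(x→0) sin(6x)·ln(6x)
This is a 0·∞ indeterminate form.

Rewrite 0·∞ as a quotient (0/0 or ∞/∞ form), then apply L'Hôpital's rule:
  lim(x→0) sin(6x)·ln(6x) = 0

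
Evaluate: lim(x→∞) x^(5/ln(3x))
This is an exponential indeterminate form.

For exponential indeterminate forms, take the natural log:
  Let L = lim(x→∞) x^(5/ln(3x))
  Then ln(L) = lim(x→∞) [exponent × ln(base)]
  Evaluate using L'Hôpital or standard limits, then exponentiate.
  L = e^(5)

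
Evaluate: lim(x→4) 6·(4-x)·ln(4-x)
This is a 0·∞ indeterminate form.

Rewrite 0·∞ as a quotient (0/0 or ∞/∞ form), then apply L'Hôpital's rule:
  lim(x→4) 6·(4-x)·ln(4-x) = 0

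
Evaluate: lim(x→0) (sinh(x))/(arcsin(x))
This is a 0/0 indeterminate form.

Apply L'Hôpital's rule: differentiate numerator and denominator separately.
  f(x) = sinh(x)   ⇒   f'(x) = cosh(x)
  g(x) = asin(x)   ⇒   g'(x) = 1/sqrt(1 - x^2)
  lim(x→0) f'(x)/g'(x) = lim(x→0) (cosh(x))/(1/sqrt(1 - x^2))
  = 1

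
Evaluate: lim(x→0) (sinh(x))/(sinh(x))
This is a 0/0 indeterminate form.

Apply L'Hôpital's rule: differentiate numerator and denominator separately.
  f(x) = sinh(x)   ⇒   f'(x) = cosh(x)
  g(x) = sinh(x)   ⇒   g'(x) = cosh(x)
  lim(x→0) f'(x)/g'(x) = lim(x→0) (cosh(x))/(cosh(x))
  = 1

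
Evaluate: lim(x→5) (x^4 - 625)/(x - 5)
This is a standard limit.

Factor or rationalize the expression:
  lim(x→5) (x^4 - 625)/(x - 5) = 500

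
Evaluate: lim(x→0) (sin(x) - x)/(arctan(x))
This is a 0/0 indeterminate form.

Apply L'Hôpital's rule: differentiate numerator and denominator separately.
  f(x) = -x + sin(x)   ⇒   f'(x) = cos(x) - 1
  g(x) = atan(x)   ⇒   g'(x) = 1/(x^2 + 1)
  lim(x→0) f'(x)/g'(x) = lim(x→0) (cos(x) - 1)/(1/(x^2 + 1))
  = 0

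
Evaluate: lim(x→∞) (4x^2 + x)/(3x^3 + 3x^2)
This is an ∞/∞ indeterminate form.

Apply L'Hôpital's rule: differentiate numerator and denominator separately.
  f(x) = 4·x^2 + x   ⇒   f'(x) = 8·x + 1
  g(x) = 3·x^3 + 3·x^2   ⇒   g'(x) = 9·x^2 + 6·x
  lim(x→∞) f'(x)/g'(x) = lim(x→∞) (8·x + 1)/(9·x^2 + 6·x)
  = 0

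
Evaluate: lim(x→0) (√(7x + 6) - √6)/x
This is a standard limit.

Factor or rationalize the expression:
  lim(x→0) (√(7x + 6) - √6)/x = 7·sqrt(6)/12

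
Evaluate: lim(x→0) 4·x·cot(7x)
This is a 0·∞ indeterminate form.

Rewrite 0·∞ as a quotient (0/0 or ∞/∞ form), then apply L'Hôpital's rule:
  lim(x→0) 4·x·cot(7x) = 4/7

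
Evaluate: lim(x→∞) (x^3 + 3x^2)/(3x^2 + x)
This is an ∞/∞ indeterminate form.

Apply L'Hôpital's rule: differentiate numerator and denominator separately.
  f(x) = x^3 + 3·x^2   ⇒   f'(x) = 3·x^2 + 6·x
  g(x) = 3·x^2 + x   ⇒   g'(x) = 6·x + 1
  lim(x→∞) f'(x)/g'(x) = lim(x→∞) (3·x^2 + 6·x)/(6·x + 1)
  = ∞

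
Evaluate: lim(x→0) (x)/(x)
This is a 0/0 indeterminate form.

Apply L'Hôpital's rule: differentiate numerator and denominator separately.
  f(x) = x   ⇒   f'(x) = 1
  g(x) = x   ⇒   g'(x) = 1
  lim(x→0) f'(x)/g'(x) = lim(x→0) (1)/(1)
  = 1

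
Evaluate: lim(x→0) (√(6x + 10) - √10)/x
This is a standard limit.

Factor or rationalize the expression:
  lim(x→0) (√(6x + 10) - √10)/x = 3·sqrt(10)/10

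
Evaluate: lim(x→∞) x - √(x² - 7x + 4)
This is an ∞-∞ indeterminate form.

Combine fractions or rationalize to convert ∞-∞ to 0/0 form:
  lim(x→∞) x - √(x² - 7x + 4) = 7/2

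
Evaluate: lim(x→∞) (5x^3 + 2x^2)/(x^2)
This is an ∞/∞ indeterminate form.

Apply L'Hôpital's rule: differentiate numerator and denominator separately.
  f(x) = 5·x^3 + 2·x^2   ⇒   f'(x) = 15·x^2 + 4·x
  g(x) = x^2   ⇒   g'(x) = 2·x
  lim(x→∞) f'(x)/g'(x) = lim(x→∞) (15·x^2 + 4·x)/(2·x)
  = ∞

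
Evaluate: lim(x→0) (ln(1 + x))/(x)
This is a 0/0 indeterminate form.

Apply L'Hôpital's rule: differentiate numerator and denominator separately.
  f(x) = ln(x + 1)   ⇒   f'(x) = 1/(x + 1)
  g(x) = x   ⇒   g'(x) = 1
  lim(x→0) f'(x)/g'(x) = lim(x→0) (1/(x + 1))/(1)
  = 1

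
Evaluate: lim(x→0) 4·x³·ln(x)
This is a 0·∞ indeterminate form.

Rewrite 0·∞ as a quotient (0/0 or ∞/∞ form), then apply L'Hôpital's rule:
  lim(x→0) 4·x³·ln(x) = 0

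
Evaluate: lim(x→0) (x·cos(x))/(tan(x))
This is a 0/0 indeterminate form.

Apply L'Hôpital's rule: differentiate numerator and denominator separately.
  f(x) = x·cos(x)   ⇒   f'(x) = -x·sin(x) + cos(x)
  g(x) = tan(x)   ⇒   g'(x) = tan(x)^2 + 1
  lim(x→0) f'(x)/g'(x) = lim(x→0) (-x·sin(x) + cos(x))/(tan(x)^2 + 1)
  = 1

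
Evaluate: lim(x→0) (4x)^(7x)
This is an exponential indeterminate form.

For exponential indeterminate forms, take the natural log:
  Let L = lim(x→0) (4x)^(7x)
  Then ln(L) = lim(x→0) [exponent × ln(base)]
  Evaluate using L'Hôpital or standard limits, then exponentiate.
  L = 1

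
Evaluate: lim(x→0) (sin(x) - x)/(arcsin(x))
This is a 0/0 indeterminate form.

Apply L'Hôpital's rule: differentiate numerator and denominator separately.
  f(x) = -x + sin(x)   ⇒   f'(x) = cos(x) - 1
  g(x) = asin(x)   ⇒   g'(x) = 1/sqrt(1 - x^2)
  lim(x→0) f'(x)/g'(x) = lim(x→0) (cos(x) - 1)/(1/sqrt(1 - x^2))
  = 0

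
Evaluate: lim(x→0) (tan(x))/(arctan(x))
This is a 0/0 indeterminate form.

Apply L'Hôpital's rule: differentiate numerator and denominator separately.
  f(x) = tan(x)   ⇒   f'(x) = tan(x)^2 + 1
  g(x) = atan(x)   ⇒   g'(x) = 1/(x^2 + 1)
  lim(x→0) f'(x)/g'(x) = lim(x→0) (tan(x)^2 + 1)/(1/(x^2 + 1))
  = 1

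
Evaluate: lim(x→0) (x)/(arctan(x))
This is a 0/0 indeterminate form.

Apply L'Hôpital's rule: differentiate numerator and denominator separately.
  f(x) = x   ⇒   f'(x) = 1
  g(x) = atan(x)   ⇒   g'(x) = 1/(x^2 + 1)
  lim(x→0) f'(x)/g'(x) = lim(x→0) (1)/(1/(x^2 + 1))
  = 1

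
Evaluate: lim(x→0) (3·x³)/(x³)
This is a 0/0 indeterminate form.

Apply L'Hôpital's rule: differentiate numerator and denominator separately.
  f(x) = 3·x^3   ⇒   f'(x) = 9·x^2
  g(x) = x^3   ⇒   g'(x) = 3·x^2
  lim(x→0) f'(x)/g'(x) = lim(x→0) (9·x^2)/(3·x^2)
  = 3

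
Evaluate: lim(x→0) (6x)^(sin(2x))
This is an exponential indeterminate form.

For exponential indeterminate forms, take the natural log:
  Let L = lim(x→0) (6x)^(sin(2x))
  Then ln(L) = lim(x→0) [exponent × ln(base)]
  Evaluate using L'Hôpital or standard limits, then exponentiate.
  L = 1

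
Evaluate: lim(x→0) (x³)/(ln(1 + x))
This is a 0/0 indeterminate form.

Apply L'Hôpital's rule: differentiate numerator and denominator separately.
  f(x) = x^3   ⇒   f'(x) = 3·x^2
  g(x) = ln(x + 1)   ⇒   g'(x) = 1/(x + 1)
  lim(x→0) f'(x)/g'(x) = lim(x→0) (3·x^2)/(1/(x + 1))
  = 0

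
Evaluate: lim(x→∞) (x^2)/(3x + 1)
This is an ∞/∞ indeterminate form.

Apply L'Hôpital's rule: differentiate numerator and denominator separately.
  f(x) = x^2   ⇒   f'(x) = 2·x
  g(x) = 3·x + 1   ⇒   g'(x) = 3
  lim(x→∞) f'(x)/g'(x) = lim(x→∞) (2·x)/(3)
  = ∞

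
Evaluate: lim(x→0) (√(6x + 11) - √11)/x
This is a standard limit.

Factor or rationalize the expression:
  lim(x→0) (√(6x + 11) - √11)/x = 3·sqrt(11)/11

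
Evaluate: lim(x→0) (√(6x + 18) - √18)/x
This is a standard limit.

Factor or rationalize the expression:
  lim(x→0) (√(6x + 18) - √18)/x = sqrt(2)/2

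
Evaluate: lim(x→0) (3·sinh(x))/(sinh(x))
This is a 0/0 indeterminate form.

Apply L'Hôpital's rule: differentiate numerator and denominator separately.
  f(x) = 3·sinh(x)   ⇒   f'(x) = 3·cosh(x)
  g(x) = sinh(x)   ⇒   g'(x) = cosh(x)
  lim(x→0) f'(x)/g'(x) = lim(x→0) (3·cosh(x))/(cosh(x))
  = 3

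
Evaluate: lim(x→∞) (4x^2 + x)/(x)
This is an ∞/∞ indeterminate form.

Apply L'Hôpital's rule: differentiate numerator and denominator separately.
  f(x) = 4·x^2 + x   ⇒   f'(x) = 8·x + 1
  g(x) = x   ⇒   g'(x) = 1
  lim(x→∞) f'(x)/g'(x) = lim(x→∞) (8·x + 1)/(1)
  = ∞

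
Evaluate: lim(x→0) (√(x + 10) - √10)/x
This is a standard limit.

Factor or rationalize the expression:
  lim(x→0) (√(x + 10) - √10)/x = sqrt(10)/20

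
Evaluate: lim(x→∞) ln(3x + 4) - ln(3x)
This is an ∞-∞ indeterminate form.

Combine fractions or rationalize to convert ∞-∞ to 0/0 form:
  lim(x→∞) ln(3x + 4) - ln(3x) = 0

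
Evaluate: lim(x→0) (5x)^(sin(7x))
This is an exponential indeterminate form.

For exponential indeterminate forms, take the natural log:
  Let L = lim(x→0) (5x)^(sin(7x))
  Then ln(L) = lim(x→0) [exponent × ln(base)]
  Evaluate using L'Hôpital or standard limits, then exponentiate.
  L = 1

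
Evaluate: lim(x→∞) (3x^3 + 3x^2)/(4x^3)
This is an ∞/∞ indeterminate form.

Apply L'Hôpital's rule: differentiate numerator and denominator separately.
  f(x) = 3·x^3 + 3·x^2   ⇒   f'(x) = 9·x^2 + 6·x
  g(x) = 4·x^3   ⇒   g'(x) = 12·x^2
  lim(x→∞) f'(x)/g'(x) = lim(x→∞) (9·x^2 + 6·x)/(12·x^2)
  = 3/4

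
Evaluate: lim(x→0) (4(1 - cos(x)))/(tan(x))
This is a 0/0 indeterminate form.

Apply L'Hôpital's rule: differentiate numerator and denominator separately.
  f(x) = 4 - 4·cos(x)   ⇒   f'(x) = 4·sin(x)
  g(x) = tan(x)   ⇒   g'(x) = tan(x)^2 + 1
  lim(x→0) f'(x)/g'(x) = lim(x→0) (4·sin(x))/(tan(x)^2 + 1)
  = 0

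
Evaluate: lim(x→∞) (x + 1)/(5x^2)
This is an ∞/∞ indeterminate form.

Apply L'Hôpital's rule: differentiate numerator and denominator separately.
  f(x) = x + 1   ⇒   f'(x) = 1
  g(x) = 5·x^2   ⇒   g'(x) = 10·x
  lim(x→∞) f'(x)/g'(x) = lim(x→∞) (1)/(10·x)
  = 0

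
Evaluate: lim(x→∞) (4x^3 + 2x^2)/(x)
This is an ∞/∞ indeterminate form.

Apply L'Hôpital's rule: differentiate numerator and denominator separately.
  f(x) = 4·x^3 + 2·x^2   ⇒   f'(x) = 12·x^2 + 4·x
  g(x) = x   ⇒   g'(x) = 1
  lim(x→∞) f'(x)/g'(x) = lim(x→∞) (12·x^2 + 4·x)/(1)
  = ∞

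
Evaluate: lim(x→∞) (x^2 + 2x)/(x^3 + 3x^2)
This is an ∞/∞ indeterminate form.

Apply L'Hôpital's rule: differentiate numerator and denominator separately.
  f(x) = x^2 + 2·x   ⇒   f'(x) = 2·x + 2
  g(x) = x^3 + 3·x^2   ⇒   g'(x) = 3·x^2 + 6·x
  lim(x→∞) f'(x)/g'(x) = lim(x→∞) (2·x + 2)/(3·x^2 + 6·x)
  = 0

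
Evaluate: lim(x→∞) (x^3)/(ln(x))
This is an ∞/∞ indeterminate form.

Apply L'Hôpital's rule: differentiate numerator and denominator separately.
  f(x) = x^3   ⇒   f'(x) = 3·x^2
  g(x) = ln(x)   ⇒   g'(x) = 1/x
  lim(x→∞) f'(x)/g'(x) = lim(x→∞) (3·x^2)/(1/x)
  = ∞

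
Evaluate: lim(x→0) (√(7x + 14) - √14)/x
This is a standard limit.

Factor or rationalize the expression:
  lim(x→0) (√(7x + 14) - √14)/x = sqrt(14)/4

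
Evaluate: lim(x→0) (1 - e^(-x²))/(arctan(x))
This is a 0/0 indeterminate form.

Apply L'Hôpital's rule: differentiate numerator and denominator separately.
  f(x) = 1 - e^(-x^2)   ⇒   f'(x) = 2·x·e^(-x^2)
  g(x) = atan(x)   ⇒   g'(x) = 1/(x^2 + 1)
  lim(x→0) f'(x)/g'(x) = lim(x→0) (2·x·e^(-x^2))/(1/(x^2 + 1))
  = 0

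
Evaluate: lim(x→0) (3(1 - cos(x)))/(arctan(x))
This is a 0/0 indeterminate form.

Apply L'Hôpital's rule: differentiate numerator and denominator separately.
  f(x) = 3 - 3·cos(x)   ⇒   f'(x) = 3·sin(x)
  g(x) = atan(x)   ⇒   g'(x) = 1/(x^2 + 1)
  lim(x→0) f'(x)/g'(x) = lim(x→0) (3·sin(x))/(1/(x^2 + 1))
  = 0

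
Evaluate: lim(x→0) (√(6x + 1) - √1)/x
This is a standard limit.

Factor or rationalize the expression:
  lim(x→0) (√(6x + 1) - √1)/x = 3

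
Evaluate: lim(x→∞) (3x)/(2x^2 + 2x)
This is an ∞/∞ indeterminate form.

Apply L'Hôpital's rule: differentiate numerator and denominator separately.
  f(x) = 3·x   ⇒   f'(x) = 3
  g(x) = 2·x^2 + 2·x   ⇒   g'(x) = 4·x + 2
  lim(x→∞) f'(x)/g'(x) = lim(x→∞) (3)/(4·x + 2)
  = 0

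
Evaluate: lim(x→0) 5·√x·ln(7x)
This is a 0·∞ indeterminate form.

Rewrite 0·∞ as a quotient (0/0 or ∞/∞ form), then apply L'Hôpital's rule:
  lim(x→0) 5·√x·ln(7x) = 0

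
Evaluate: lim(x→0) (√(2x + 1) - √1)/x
This is a standard limit.

Factor or rationalize the expression:
  lim(x→0) (√(2x + 1) - √1)/x = 1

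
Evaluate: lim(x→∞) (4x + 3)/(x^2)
This is an ∞/∞ indeterminate form.

Apply L'Hôpital's rule: differentiate numerator and denominator separately.
  f(x) = 4·x + 3   ⇒   f'(x) = 4
  g(x) = x^2   ⇒   g'(x) = 2·x
  lim(x→∞) f'(x)/g'(x) = lim(x→∞) (4)/(2·x)
  = 0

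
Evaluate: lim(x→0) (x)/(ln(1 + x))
This is a 0/0 indeterminate form.

Apply L'Hôpital's rule: differentiate numerator and denominator separately.
  f(x) = x   ⇒   f'(x) = 1
  g(x) = ln(x + 1)   ⇒   g'(x) = 1/(x + 1)
  lim(x→0) f'(x)/g'(x) = lim(x→0) (1)/(1/(x + 1))
  = 1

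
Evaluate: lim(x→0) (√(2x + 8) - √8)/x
This is a standard limit.

Factor or rationalize the expression:
  lim(x→0) (√(2x + 8) - √8)/x = sqrt(2)/4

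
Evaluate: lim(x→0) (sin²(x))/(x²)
This is a 0/0 indeterminate form.

Apply L'Hôpital's rule: differentiate numerator and denominator separately.
  f(x) = sin(x)^2   ⇒   f'(x) = 2·sin(x)·cos(x)
  g(x) = x^2   ⇒   g'(x) = 2·x
  lim(x→0) f'(x)/g'(x) = lim(x→0) (2·sin(x)·cos(x))/(2·x)
  = 1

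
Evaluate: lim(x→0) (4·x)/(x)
This is a 0/0 indeterminate form.

Apply L'Hôpital's rule: differentiate numerator and denominator separately.
  f(x) = 4·x   ⇒   f'(x) = 4
  g(x) = x   ⇒   g'(x) = 1
  lim(x→0) f'(x)/g'(x) = lim(x→0) (4)/(1)
  = 4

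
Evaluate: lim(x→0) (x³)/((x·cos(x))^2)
This is a 0/0 indeterminate form.

Apply L'Hôpital's rule: differentiate numerator and denominator separately.
  f(x) = x^3   ⇒   f'(x) = 3·x^2
  g(x) = x^2·cos(x)^2   ⇒   g'(x) = -2·x^2·sin(x)·cos(x) + 2·x·cos(x)^2
  lim(x→0) f'(x)/g'(x) = lim(x→0) (3·x^2)/(-2·x^2·sin(x)·cos(x) + 2·x·cos(x)^2)
  = 0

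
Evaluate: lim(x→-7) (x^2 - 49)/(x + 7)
This is a standard limit.

Factor or rationalize the expression:
  lim(x→-7) (x^2 - 49)/(x + 7) = -14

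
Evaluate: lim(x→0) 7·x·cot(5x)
This is a 0·∞ indeterminate form.

Rewrite 0·∞ as a quotient (0/0 or ∞/∞ form), then apply L'Hôpital's rule:
  lim(x→0) 7·x·cot(5x) = 7/5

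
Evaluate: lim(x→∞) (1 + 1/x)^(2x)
This is an exponential indeterminate form.

For exponential indeterminate forms, take the natural log:
  Let L = lim(x→∞) (1 + 1/x)^(2x)
  Then ln(L) = lim(x→∞) [exponent × ln(base)]
  Evaluate using L'Hôpital or standard limits, then exponentiate.
  L = e²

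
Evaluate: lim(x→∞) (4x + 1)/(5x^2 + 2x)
This is an ∞/∞ indeterminate form.

Apply L'Hôpital's rule: differentiate numerator and denominator separately.
  f(x) = 4·x + 1   ⇒   f'(x) = 4
  g(x) = 5·x^2 + 2·x   ⇒   g'(x) = 10·x + 2
  lim(x→∞) f'(x)/g'(x) = lim(x→∞) (4)/(10·x + 2)
  = 0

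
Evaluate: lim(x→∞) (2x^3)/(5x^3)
This is an ∞/∞ indeterminate form.

Apply L'Hôpital's rule: differentiate numerator and denominator separately.
  f(x) = 2·x^3   ⇒   f'(x) = 6·x^2
  g(x) = 5·x^3   ⇒   g'(x) = 15·x^2
  lim(x→∞) f'(x)/g'(x) = lim(x→∞) (6·x^2)/(15·x^2)
  = 2/5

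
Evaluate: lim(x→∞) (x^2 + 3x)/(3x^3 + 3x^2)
This is an ∞/∞ indeterminate form.

Apply L'Hôpital's rule: differentiate numerator and denominator separately.
  f(x) = x^2 + 3·x   ⇒   f'(x) = 2·x + 3
  g(x) = 3·x^3 + 3·x^2   ⇒   g'(x) = 9·x^2 + 6·x
  lim(x→∞) f'(x)/g'(x) = lim(x→∞) (2·x + 3)/(9·x^2 + 6·x)
  = 0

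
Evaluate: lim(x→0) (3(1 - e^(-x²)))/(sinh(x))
This is a 0/0 indeterminate form.

Apply L'Hôpital's rule: differentiate numerator and denominator separately.
  f(x) = 3 - 3·e^(-x^2)   ⇒   f'(x) = 6·x·e^(-x^2)
  g(x) = sinh(x)   ⇒   g'(x) = cosh(x)
  lim(x→0) f'(x)/g'(x) = lim(x→0) (6·x·e^(-x^2))/(cosh(x))
  = 0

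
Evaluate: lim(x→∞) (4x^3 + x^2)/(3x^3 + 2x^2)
This is an ∞/∞ indeterminate form.

Apply L'Hôpital's rule: differentiate numerator and denominator separately.
  f(x) = 4·x^3 + x^2   ⇒   f'(x) = 12·x^2 + 2·x
  g(x) = 3·x^3 + 2·x^2   ⇒   g'(x) = 9·x^2 + 4·x
  lim(x→∞) f'(x)/g'(x) = lim(x→∞) (12·x^2 + 2·x)/(9·x^2 + 4·x)
  = 4/3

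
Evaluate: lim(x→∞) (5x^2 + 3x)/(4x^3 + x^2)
This is an ∞/∞ indeterminate form.

Apply L'Hôpital's rule: differentiate numerator and denominator separately.
  f(x) = 5·x^2 + 3·x   ⇒   f'(x) = 10·x + 3
  g(x) = 4·x^3 + x^2   ⇒   g'(x) = 12·x^2 + 2·x
  lim(x→∞) f'(x)/g'(x) = lim(x→∞) (10·x + 3)/(12·x^2 + 2·x)
  = 0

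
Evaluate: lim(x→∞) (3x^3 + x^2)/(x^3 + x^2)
This is an ∞/∞ indeterminate form.

Apply L'Hôpital's rule: differentiate numerator and denominator separately.
  f(x) = 3·x^3 + x^2   ⇒   f'(x) = 9·x^2 + 2·x
  g(x) = x^3 + x^2   ⇒   g'(x) = 3·x^2 + 2·x
  lim(x→∞) f'(x)/g'(x) = lim(x→∞) (9·x^2 + 2·x)/(3·x^2 + 2·x)
  = 3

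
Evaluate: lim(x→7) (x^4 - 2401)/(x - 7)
This is a standard limit.

Factor or rationalize the expression:
  lim(x→7) (x^4 - 2401)/(x - 7) = 1372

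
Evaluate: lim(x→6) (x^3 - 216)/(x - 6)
This is a standard limit.

Factor or rationalize the expression:
  lim(x→6) (x^3 - 216)/(x - 6) = 108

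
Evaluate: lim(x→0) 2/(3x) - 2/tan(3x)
This is an ∞-∞ indeterminate form.

Combine fractions or rationalize to convert ∞-∞ to 0/0 form:
  lim(x→0) 2/(3x) - 2/tan(3x) = 0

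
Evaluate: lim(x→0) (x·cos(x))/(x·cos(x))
This is a 0/0 indeterminate form.

Apply L'Hôpital's rule: differentiate numerator and denominator separately.
  f(x) = x·cos(x)   ⇒   f'(x) = -x·sin(x) + cos(x)
  g(x) = x·cos(x)   ⇒   g'(x) = -x·sin(x) + cos(x)
  lim(x→0) f'(x)/g'(x) = lim(x→0) (-x·sin(x) + cos(x))/(-x·sin(x) + cos(x))
  = 1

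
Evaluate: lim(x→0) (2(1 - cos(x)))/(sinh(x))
This is a 0/0 indeterminate form.

Apply L'Hôpital's rule: differentiate numerator and denominator separately.
  f(x) = 2 - 2·cos(x)   ⇒   f'(x) = 2·sin(x)
  g(x) = sinh(x)   ⇒   g'(x) = cosh(x)
  lim(x→0) f'(x)/g'(x) = lim(x→0) (2·sin(x))/(cosh(x))
  = 0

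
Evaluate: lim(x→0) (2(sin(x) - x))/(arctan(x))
This is a 0/0 indeterminate form.

Apply L'Hôpital's rule: differentiate numerator and denominator separately.
  f(x) = -2·x + 2·sin(x)   ⇒   f'(x) = 2·cos(x) - 2
  g(x) = atan(x)   ⇒   g'(x) = 1/(x^2 + 1)
  lim(x→0) f'(x)/g'(x) = lim(x→0) (2·cos(x) - 2)/(1/(x^2 + 1))
  = 0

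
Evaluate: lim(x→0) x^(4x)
This is an exponential indeterminate form.

For exponential indeterminate forms, take the natural log:
  Let L = lim(x→0) x^(4x)
  Then ln(L) = lim(x→0) [exponent × ln(base)]
  Evaluate using L'Hôpital or standard limits, then exponentiate.
  L = 1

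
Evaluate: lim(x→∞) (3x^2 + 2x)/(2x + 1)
This is an ∞/∞ indeterminate form.

Apply L'Hôpital's rule: differentiate numerator and denominator separately.
  f(x) = 3·x^2 + 2·x   ⇒   f'(x) = 6·x + 2
  g(x) = 2·x + 1   ⇒   g'(x) = 2
  lim(x→∞) f'(x)/g'(x) = lim(x→∞) (6·x + 2)/(2)
  = ∞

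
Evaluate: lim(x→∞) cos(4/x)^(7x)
This is an exponential indeterminate form.

For exponential indeterminate forms, take the natural log:
  Let L = lim(x→∞) cos(4/x)^(7x)
  Then ln(L) = lim(x→∞) [exponent × ln(base)]
  Evaluate using L'Hôpital or standard limits, then exponentiate.
  L = 1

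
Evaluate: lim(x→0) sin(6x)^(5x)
This is an exponential indeterminate form.

For exponential indeterminate forms, take the natural log:
  Let L = lim(x→0) sin(6x)^(5x)
  Then ln(L) = lim(x→0) [exponent × ln(base)]
  Evaluate using L'Hôpital or standard limits, then exponentiate.
  L = 1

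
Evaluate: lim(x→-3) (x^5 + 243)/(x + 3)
This is a standard limit.

Factor or rationalize the expression:
  lim(x→-3) (x^5 + 243)/(x + 3) = 405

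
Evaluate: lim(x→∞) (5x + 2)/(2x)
This is an ∞/∞ indeterminate form.

Apply L'Hôpital's rule: differentiate numerator and denominator separately.
  f(x) = 5·x + 2   ⇒   f'(x) = 5
  g(x) = 2·x   ⇒   g'(x) = 2
  lim(x→∞) f'(x)/g'(x) = lim(x→∞) (5)/(2)
  = 5/2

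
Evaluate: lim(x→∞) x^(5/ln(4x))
This is an exponential indeterminate form.

For exponential indeterminate forms, take the natural log:
  Let L = lim(x→∞) x^(5/ln(4x))
  Then ln(L) = lim(x→∞) [exponent × ln(base)]
  Evaluate using L'Hôpital or standard limits, then exponentiate.
  L = e^(5)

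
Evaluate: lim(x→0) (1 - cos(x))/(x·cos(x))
This is a 0/0 indeterminate form.

Apply L'Hôpital's rule: differentiate numerator and denominator separately.
  f(x) = 1 - cos(x)   ⇒   f'(x) = sin(x)
  g(x) = x·cos(x)   ⇒   g'(x) = -x·sin(x) + cos(x)
  lim(x→0) f'(x)/g'(x) = lim(x→0) (sin(x))/(-x·sin(x) + cos(x))
  = 0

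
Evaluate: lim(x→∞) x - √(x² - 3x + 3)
This is an ∞-∞ indeterminate form.

Combine fractions or rationalize to convert ∞-∞ to 0/0 form:
  lim(x→∞) x - √(x² - 3x + 3) = 3/2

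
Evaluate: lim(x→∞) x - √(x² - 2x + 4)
This is an ∞-∞ indeterminate form.

Combine fractions or rationalize to convert ∞-∞ to 0/0 form:
  lim(x→∞) x - √(x² - 2x + 4) = 1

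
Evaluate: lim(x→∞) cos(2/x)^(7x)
This is an exponential indeterminate form.

For exponential indeterminate forms, take the natural log:
  Let L = lim(x→∞) cos(2/x)^(7x)
  Then ln(L) = lim(x→∞) [exponent × ln(base)]
  Evaluate using L'Hôpital or standard limits, then exponentiate.
  L = 1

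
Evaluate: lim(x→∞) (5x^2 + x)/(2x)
This is an ∞/∞ indeterminate form.

Apply L'Hôpital's rule: differentiate numerator and denominator separately.
  f(x) = 5·x^2 + x   ⇒   f'(x) = 10·x + 1
  g(x) = 2·x   ⇒   g'(x) = 2
  lim(x→∞) f'(x)/g'(x) = lim(x→∞) (10·x + 1)/(2)
  = ∞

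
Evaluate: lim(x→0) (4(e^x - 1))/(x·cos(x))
This is a 0/0 indeterminate form.

Apply L'Hôpital's rule: differentiate numerator and denominator separately.
  f(x) = 4·e^(x) - 4   ⇒   f'(x) = 4·e^(x)
  g(x) = x·cos(x)   ⇒   g'(x) = -x·sin(x) + cos(x)
  lim(x→0) f'(x)/g'(x) = lim(x→0) (4·e^(x))/(-x·sin(x) + cos(x))
  = 4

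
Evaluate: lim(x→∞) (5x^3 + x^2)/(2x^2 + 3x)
This is an ∞/∞ indeterminate form.

Apply L'Hôpital's rule: differentiate numerator and denominator separately.
  f(x) = 5·x^3 + x^2   ⇒   f'(x) = 15·x^2 + 2·x
  g(x) = 2·x^2 + 3·x   ⇒   g'(x) = 4·x + 3
  lim(x→∞) f'(x)/g'(x) = lim(x→∞) (15·x^2 + 2·x)/(4·x + 3)
  = ∞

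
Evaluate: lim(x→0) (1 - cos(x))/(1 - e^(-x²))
This is a 0/0 indeterminate form.

Apply L'Hôpital's rule: differentiate numerator and denominator separately.
  f(x) = 1 - cos(x)   ⇒   f'(x) = sin(x)
  g(x) = 1 - e^(-x^2)   ⇒   g'(x) = 2·x·e^(-x^2)
  lim(x→0) f'(x)/g'(x) = lim(x→0) (sin(x))/(2·x·e^(-x^2))
  = 1/2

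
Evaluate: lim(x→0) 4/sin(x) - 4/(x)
This is an ∞-∞ indeterminate form.

Combine fractions or rationalize to convert ∞-∞ to 0/0 form:
  lim(x→0) 4/sin(x) - 4/(x) = 0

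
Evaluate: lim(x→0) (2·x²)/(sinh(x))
This is a 0/0 indeterminate form.

Apply L'Hôpital's rule: differentiate numerator and denominator separately.
  f(x) = 2·x^2   ⇒   f'(x) = 4·x
  g(x) = sinh(x)   ⇒   g'(x) = cosh(x)
  lim(x→0) f'(x)/g'(x) = lim(x→0) (4·x)/(cosh(x))
  = 0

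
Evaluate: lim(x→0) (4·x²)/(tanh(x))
This is a 0/0 indeterminate form.

Apply L'Hôpital's rule: differentiate numerator and denominator separately.
  f(x) = 4·x^2   ⇒   f'(x) = 8·x
  g(x) = tanh(x)   ⇒   g'(x) = 1 - tanh(x)^2
  lim(x→0) f'(x)/g'(x) = lim(x→0) (8·x)/(1 - tanh(x)^2)
  = 0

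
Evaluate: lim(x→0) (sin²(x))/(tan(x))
This is a 0/0 indeterminate form.

Apply L'Hôpital's rule: differentiate numerator and denominator separately.
  f(x) = sin(x)^2   ⇒   f'(x) = 2·sin(x)·cos(x)
  g(x) = tan(x)   ⇒   g'(x) = tan(x)^2 + 1
  lim(x→0) f'(x)/g'(x) = lim(x→0) (2·sin(x)·cos(x))/(tan(x)^2 + 1)
  = 0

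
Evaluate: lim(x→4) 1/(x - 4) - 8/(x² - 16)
This is an ∞-∞ indeterminate form.

Combine fractions or rationalize to convert ∞-∞ to 0/0 form:
  lim(x→4) 1/(x - 4) - 8/(x² - 16) = 1/8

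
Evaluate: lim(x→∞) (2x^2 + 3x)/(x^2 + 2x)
This is an ∞/∞ indeterminate form.

Apply L'Hôpital's rule: differentiate numerator and denominator separately.
  f(x) = 2·x^2 + 3·x   ⇒   f'(x) = 4·x + 3
  g(x) = x^2 + 2·x   ⇒   g'(x) = 2·x + 2
  lim(x→∞) f'(x)/g'(x) = lim(x→∞) (4·x + 3)/(2·x + 2)
  = 2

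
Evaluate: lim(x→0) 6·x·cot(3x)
This is a 0·∞ indeterminate form.

Rewrite 0·∞ as a quotient (0/0 or ∞/∞ form), then apply L'Hôpital's rule:
  lim(x→0) 6·x·cot(3x) = 2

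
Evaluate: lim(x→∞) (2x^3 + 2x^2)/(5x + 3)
This is an ∞/∞ indeterminate form.

Apply L'Hôpital's rule: differentiate numerator and denominator separately.
  f(x) = 2·x^3 + 2·x^2   ⇒   f'(x) = 6·x^2 + 4·x
  g(x) = 5·x + 3   ⇒   g'(x) = 5
  lim(x→∞) f'(x)/g'(x) = lim(x→∞) (6·x^2 + 4·x)/(5)
  = ∞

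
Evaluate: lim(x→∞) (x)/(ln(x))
This is an ∞/∞ indeterminate form.

Apply L'Hôpital's rule: differentiate numerator and denominator separately.
  f(x) = x   ⇒   f'(x) = 1
  g(x) = ln(x)   ⇒   g'(x) = 1/x
  lim(x→∞) f'(x)/g'(x) = lim(x→∞) (1)/(1/x)
  = ∞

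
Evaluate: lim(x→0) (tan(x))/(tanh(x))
This is a 0/0 indeterminate form.

Apply L'Hôpital's rule: differentiate numerator and denominator separately.
  f(x) = tan(x)   ⇒   f'(x) = tan(x)^2 + 1
  g(x) = tanh(x)   ⇒   g'(x) = 1 - tanh(x)^2
  lim(x→0) f'(x)/g'(x) = lim(x→0) (tan(x)^2 + 1)/(1 - tanh(x)^2)
  = 1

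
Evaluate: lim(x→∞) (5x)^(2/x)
This is an exponential indeterminate form.

For exponential indeterminate forms, take the natural log:
  Let L = lim(x→∞) (5x)^(2/x)
  Then ln(L) = lim(x→∞) [exponent × ln(base)]
  Evaluate using L'Hôpital or standard limits, then exponentiate.
  L = 1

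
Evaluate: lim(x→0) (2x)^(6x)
This is an exponential indeterminate form.

For exponential indeterminate forms, take the natural log:
  Let L = lim(x→0) (2x)^(6x)
  Then ln(L) = lim(x→0) [exponent × ln(base)]
  Evaluate using L'Hôpital or standard limits, then exponentiate.
  L = 1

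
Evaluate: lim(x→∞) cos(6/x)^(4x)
This is an exponential indeterminate form.

For exponential indeterminate forms, take the natural log:
  Let L = lim(x→∞) cos(6/x)^(4x)
  Then ln(L) = lim(x→∞) [exponent × ln(base)]
  Evaluate using L'Hôpital or standard limits, then exponentiate.
  L = 1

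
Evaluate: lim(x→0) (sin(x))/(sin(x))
This is a 0/0 indeterminate form.

Apply L'Hôpital's rule: differentiate numerator and denominator separately.
  f(x) = sin(x)   ⇒   f'(x) = cos(x)
  g(x) = sin(x)   ⇒   g'(x) = cos(x)
  lim(x→0) f'(x)/g'(x) = lim(x→0) (cos(x))/(cos(x))
  = 1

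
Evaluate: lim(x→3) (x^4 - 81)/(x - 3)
This is a standard limit.

Factor or rationalize the expression:
  lim(x→3) (x^4 - 81)/(x - 3) = 108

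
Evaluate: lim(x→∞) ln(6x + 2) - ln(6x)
This is an ∞-∞ indeterminate form.

Combine fractions or rationalize to convert ∞-∞ to 0/0 form:
  lim(x→∞) ln(6x + 2) - ln(6x) = 0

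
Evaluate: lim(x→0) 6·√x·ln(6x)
This is a 0·∞ indeterminate form.

Rewrite 0·∞ as a quotient (0/0 or ∞/∞ form), then apply L'Hôpital's rule:
  lim(x→0) 6·√x·ln(6x) = 0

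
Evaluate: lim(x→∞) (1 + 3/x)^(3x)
This is an exponential indeterminate form.

For exponential indeterminate forms, take the natural log:
  Let L = lim(x→∞) (1 + 3/x)^(3x)
  Then ln(L) = lim(x→∞) [exponent × ln(base)]
  Evaluate using L'Hôpital or standard limits, then exponentiate.
  L = e^(9)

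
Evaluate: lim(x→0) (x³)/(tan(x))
This is a 0/0 indeterminate form.

Apply L'Hôpital's rule: differentiate numerator and denominator separately.
  f(x) = x^3   ⇒   f'(x) = 3·x^2
  g(x) = tan(x)   ⇒   g'(x) = tan(x)^2 + 1
  lim(x→0) f'(x)/g'(x) = lim(x→0) (3·x^2)/(tan(x)^2 + 1)
  = 0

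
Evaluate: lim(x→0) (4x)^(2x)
This is an exponential indeterminate form.

For exponential indeterminate forms, take the natural log:
  Let L = lim(x→0) (4x)^(2x)
  Then ln(L) = lim(x→0) [exponent × ln(base)]
  Evaluate using L'Hôpital or standard limits, then exponentiate.
  L = 1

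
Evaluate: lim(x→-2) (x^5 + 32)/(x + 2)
This is a standard limit.

Factor or rationalize the expression:
  lim(x→-2) (x^5 + 32)/(x + 2) = 80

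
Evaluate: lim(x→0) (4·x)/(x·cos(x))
This is a 0/0 indeterminate form.

Apply L'Hôpital's rule: differentiate numerator and denominator separately.
  f(x) = 4·x   ⇒   f'(x) = 4
  g(x) = x·cos(x)   ⇒   g'(x) = -x·sin(x) + cos(x)
  lim(x→0) f'(x)/g'(x) = lim(x→0) (4)/(-x·sin(x) + cos(x))
  = 4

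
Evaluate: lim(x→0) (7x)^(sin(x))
This is an exponential indeterminate form.

For exponential indeterminate forms, take the natural log:
  Let L = lim(x→0) (7x)^(sin(x))
  Then ln(L) = lim(x→0) [exponent × ln(base)]
  Evaluate using L'Hôpital or standard limits, then exponentiate.
  L = 1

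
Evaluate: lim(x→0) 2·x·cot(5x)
This is a 0·∞ indeterminate form.

Rewrite 0·∞ as a quotient (0/0 or ∞/∞ form), then apply L'Hôpital's rule:
  lim(x→0) 2·x·cot(5x) = 2/5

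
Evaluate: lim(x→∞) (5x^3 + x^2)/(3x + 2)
This is an ∞/∞ indeterminate form.

Apply L'Hôpital's rule: differentiate numerator and denominator separately.
  f(x) = 5·x^3 + x^2   ⇒   f'(x) = 15·x^2 + 2·x
  g(x) = 3·x + 2   ⇒   g'(x) = 3
  lim(x→∞) f'(x)/g'(x) = lim(x→∞) (15·x^2 + 2·x)/(3)
  = ∞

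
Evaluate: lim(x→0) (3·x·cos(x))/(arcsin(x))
This is a 0/0 indeterminate form.

Apply L'Hôpital's rule: differentiate numerator and denominator separately.
  f(x) = 3·x·cos(x)   ⇒   f'(x) = -3·x·sin(x) + 3·cos(x)
  g(x) = asin(x)   ⇒   g'(x) = 1/sqrt(1 - x^2)
  lim(x→0) f'(x)/g'(x) = lim(x→0) (-3·x·sin(x) + 3·cos(x))/(1/sqrt(1 - x^2))
  = 3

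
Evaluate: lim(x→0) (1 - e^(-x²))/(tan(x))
This is a 0/0 indeterminate form.

Apply L'Hôpital's rule: differentiate numerator and denominator separately.
  f(x) = 1 - e^(-x^2)   ⇒   f'(x) = 2·x·e^(-x^2)
  g(x) = tan(x)   ⇒   g'(x) = tan(x)^2 + 1
  lim(x→0) f'(x)/g'(x) = lim(x→0) (2·x·e^(-x^2))/(tan(x)^2 + 1)
  = 0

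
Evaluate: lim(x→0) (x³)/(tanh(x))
This is a 0/0 indeterminate form.

Apply L'Hôpital's rule: differentiate numerator and denominator separately.
  f(x) = x^3   ⇒   f'(x) = 3·x^2
  g(x) = tanh(x)   ⇒   g'(x) = 1 - tanh(x)^2
  lim(x→0) f'(x)/g'(x) = lim(x→0) (3·x^2)/(1 - tanh(x)^2)
  = 0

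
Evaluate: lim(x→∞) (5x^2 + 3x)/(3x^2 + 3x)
This is an ∞/∞ indeterminate form.

Apply L'Hôpital's rule: differentiate numerator and denominator separately.
  f(x) = 5·x^2 + 3·x   ⇒   f'(x) = 10·x + 3
  g(x) = 3·x^2 + 3·x   ⇒   g'(x) = 6·x + 3
  lim(x→∞) f'(x)/g'(x) = lim(x→∞) (10·x + 3)/(6·x + 3)
  = 5/3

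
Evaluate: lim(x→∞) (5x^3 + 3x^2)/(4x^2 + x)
This is an ∞/∞ indeterminate form.

Apply L'Hôpital's rule: differentiate numerator and denominator separately.
  f(x) = 5·x^3 + 3·x^2   ⇒   f'(x) = 15·x^2 + 6·x
  g(x) = 4·x^2 + x   ⇒   g'(x) = 8·x + 1
  lim(x→∞) f'(x)/g'(x) = lim(x→∞) (15·x^2 + 6·x)/(8·x + 1)
  = ∞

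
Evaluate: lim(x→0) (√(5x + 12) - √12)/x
This is a standard limit.

Factor or rationalize the expression:
  lim(x→0) (√(5x + 12) - √12)/x = 5·sqrt(3)/12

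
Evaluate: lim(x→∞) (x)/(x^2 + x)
This is an ∞/∞ indeterminate form.

Apply L'Hôpital's rule: differentiate numerator and denominator separately.
  f(x) = x   ⇒   f'(x) = 1
  g(x) = x^2 + x   ⇒   g'(x) = 2·x + 1
  lim(x→∞) f'(x)/g'(x) = lim(x→∞) (1)/(2·x + 1)
  = 0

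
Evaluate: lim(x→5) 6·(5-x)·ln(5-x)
This is a 0·∞ indeterminate form.

Rewrite 0·∞ as a quotient (0/0 or ∞/∞ form), then apply L'Hôpital's rule:
  lim(x→5) 6·(5-x)·ln(5-x) = 0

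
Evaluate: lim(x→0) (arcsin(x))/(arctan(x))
This is a 0/0 indeterminate form.

Apply L'Hôpital's rule: differentiate numerator and denominator separately.
  f(x) = asin(x)   ⇒   f'(x) = 1/sqrt(1 - x^2)
  g(x) = atan(x)   ⇒   g'(x) = 1/(x^2 + 1)
  lim(x→0) f'(x)/g'(x) = lim(x→0) (1/sqrt(1 - x^2))/(1/(x^2 + 1))
  = 1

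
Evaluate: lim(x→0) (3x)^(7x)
This is an exponential indeterminate form.

For exponential indeterminate forms, take the natural log:
  Let L = lim(x→0) (3x)^(7x)
  Then ln(L) = lim(x→0) [exponent × ln(base)]
  Evaluate using L'Hôpital or standard limits, then exponentiate.
  L = 1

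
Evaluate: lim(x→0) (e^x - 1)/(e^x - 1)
This is a 0/0 indeterminate form.

Apply L'Hôpital's rule: differentiate numerator and denominator separately.
  f(x) = e^(x) - 1   ⇒   f'(x) = e^(x)
  g(x) = e^(x) - 1   ⇒   g'(x) = e^(x)
  lim(x→0) f'(x)/g'(x) = lim(x→0) (e^(x))/(e^(x))
  = 1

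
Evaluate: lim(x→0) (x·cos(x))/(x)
This is a 0/0 indeterminate form.

Apply L'Hôpital's rule: differentiate numerator and denominator separately.
  f(x) = x·cos(x)   ⇒   f'(x) = -x·sin(x) + cos(x)
  g(x) = x   ⇒   g'(x) = 1
  lim(x→0) f'(x)/g'(x) = lim(x→0) (-x·sin(x) + cos(x))/(1)
  = 1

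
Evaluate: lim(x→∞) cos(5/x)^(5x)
This is an exponential indeterminate form.

For exponential indeterminate forms, take the natural log:
  Let L = lim(x→∞) cos(5/x)^(5x)
  Then ln(L) = lim(x→∞) [exponent × ln(base)]
  Evaluate using L'Hôpital or standard limits, then exponentiate.
  L = 1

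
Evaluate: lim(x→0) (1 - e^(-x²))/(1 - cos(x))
This is a 0/0 indeterminate form.

Apply L'Hôpital's rule: differentiate numerator and denominator separately.
  f(x) = 1 - e^(-x^2)   ⇒   f'(x) = 2·x·e^(-x^2)
  g(x) = 1 - cos(x)   ⇒   g'(x) = sin(x)
  lim(x→0) f'(x)/g'(x) = lim(x→0) (2·x·e^(-x^2))/(sin(x))
  = 2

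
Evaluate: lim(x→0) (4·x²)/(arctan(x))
This is a 0/0 indeterminate form.

Apply L'Hôpital's rule: differentiate numerator and denominator separately.
  f(x) = 4·x^2   ⇒   f'(x) = 8·x
  g(x) = atan(x)   ⇒   g'(x) = 1/(x^2 + 1)
  lim(x→0) f'(x)/g'(x) = lim(x→0) (8·x)/(1/(x^2 + 1))
  = 0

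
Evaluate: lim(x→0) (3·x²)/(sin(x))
This is a 0/0 indeterminate form.

Apply L'Hôpital's rule: differentiate numerator and denominator separately.
  f(x) = 3·x^2   ⇒   f'(x) = 6·x
  g(x) = sin(x)   ⇒   g'(x) = cos(x)
  lim(x→0) f'(x)/g'(x) = lim(x→0) (6·x)/(cos(x))
  = 0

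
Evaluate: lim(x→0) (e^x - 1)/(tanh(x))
This is a 0/0 indeterminate form.

Apply L'Hôpital's rule: differentiate numerator and denominator separately.
  f(x) = e^(x) - 1   ⇒   f'(x) = e^(x)
  g(x) = tanh(x)   ⇒   g'(x) = 1 - tanh(x)^2
  lim(x→0) f'(x)/g'(x) = lim(x→0) (e^(x))/(1 - tanh(x)^2)
  = 1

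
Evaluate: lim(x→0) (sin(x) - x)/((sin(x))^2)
This is a 0/0 indeterminate form.

Apply L'Hôpital's rule: differentiate numerator and denominator separately.
  f(x) = -x + sin(x)   ⇒   f'(x) = cos(x) - 1
  g(x) = sin(x)^2   ⇒   g'(x) = 2·sin(x)·cos(x)
  lim(x→0) f'(x)/g'(x) = lim(x→0) (cos(x) - 1)/(2·sin(x)·cos(x))
  = 0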